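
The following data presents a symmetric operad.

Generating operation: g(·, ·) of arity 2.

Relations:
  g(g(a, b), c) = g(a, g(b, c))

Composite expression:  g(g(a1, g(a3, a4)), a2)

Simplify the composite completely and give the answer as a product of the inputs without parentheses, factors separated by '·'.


Key point: g is associative — brackets drop, the a-order remains.
g(a3, a4) collapses to a3 · a4
g(a1, g(a3, a4)) collapses to a1 · a3 · a4
g(g(a1, g(a3, a4)), a2) collapses to a1 · a3 · a4 · a2

a1 · a3 · a4 · a2


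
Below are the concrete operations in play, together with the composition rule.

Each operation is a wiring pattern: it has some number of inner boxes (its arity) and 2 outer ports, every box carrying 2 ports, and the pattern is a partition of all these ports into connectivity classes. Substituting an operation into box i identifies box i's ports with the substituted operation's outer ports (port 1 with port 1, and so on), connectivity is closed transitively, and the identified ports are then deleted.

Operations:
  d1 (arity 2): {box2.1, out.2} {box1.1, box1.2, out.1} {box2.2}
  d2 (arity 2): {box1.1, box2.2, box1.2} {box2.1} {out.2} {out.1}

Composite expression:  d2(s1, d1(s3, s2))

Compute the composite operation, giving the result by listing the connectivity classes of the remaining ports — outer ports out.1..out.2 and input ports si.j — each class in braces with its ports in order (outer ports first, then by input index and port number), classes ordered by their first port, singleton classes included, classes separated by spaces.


Reachability decides: close wires over d2-identified ports.
through d1, on inputs (s3, s2): {out.1, s3.1, s3.2} {out.2, s2.1} {s2.2} (out.j = stage outer ports)
through d2, on inputs (s1, s3, s2): {out.1} {out.2} {s1.1, s1.2, s2.1} {s2.2} {s3.1, s3.2} (out.j = stage outer ports)

{out.1} {out.2} {s1.1, s1.2, s2.1} {s2.2} {s3.1, s3.2}


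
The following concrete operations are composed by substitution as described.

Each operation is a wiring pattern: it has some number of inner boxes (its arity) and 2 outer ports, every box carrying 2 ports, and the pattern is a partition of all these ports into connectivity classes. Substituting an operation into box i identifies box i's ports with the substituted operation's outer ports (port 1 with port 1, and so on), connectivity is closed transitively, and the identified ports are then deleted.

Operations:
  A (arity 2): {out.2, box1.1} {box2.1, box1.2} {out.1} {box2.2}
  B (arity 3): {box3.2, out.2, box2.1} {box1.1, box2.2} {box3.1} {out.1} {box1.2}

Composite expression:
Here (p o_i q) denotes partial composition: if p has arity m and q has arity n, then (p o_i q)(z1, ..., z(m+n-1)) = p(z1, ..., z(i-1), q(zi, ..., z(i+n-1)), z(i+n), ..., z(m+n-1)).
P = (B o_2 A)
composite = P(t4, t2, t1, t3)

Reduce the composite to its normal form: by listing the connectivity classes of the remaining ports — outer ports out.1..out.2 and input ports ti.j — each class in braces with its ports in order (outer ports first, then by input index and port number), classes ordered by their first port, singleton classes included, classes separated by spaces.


{out.1} {out.2, t3.2} {t1.1, t2.2} {t1.2} {t2.1, t4.1} {t3.1} {t4.2}

Reachability decides: close wires over B-identified ports.
the subtree at A composes to {out.1} {out.2, t2.1} {t1.1, t2.2} {t1.2} on (t2, t1); out.j = own outer ports
the subtree at B composes to {out.1} {out.2, t3.2} {t1.1, t2.2} {t1.2} {t2.1, t4.1} {t3.1} {t4.2} on (t4, t2, t1, t3); out.j = own outer ports


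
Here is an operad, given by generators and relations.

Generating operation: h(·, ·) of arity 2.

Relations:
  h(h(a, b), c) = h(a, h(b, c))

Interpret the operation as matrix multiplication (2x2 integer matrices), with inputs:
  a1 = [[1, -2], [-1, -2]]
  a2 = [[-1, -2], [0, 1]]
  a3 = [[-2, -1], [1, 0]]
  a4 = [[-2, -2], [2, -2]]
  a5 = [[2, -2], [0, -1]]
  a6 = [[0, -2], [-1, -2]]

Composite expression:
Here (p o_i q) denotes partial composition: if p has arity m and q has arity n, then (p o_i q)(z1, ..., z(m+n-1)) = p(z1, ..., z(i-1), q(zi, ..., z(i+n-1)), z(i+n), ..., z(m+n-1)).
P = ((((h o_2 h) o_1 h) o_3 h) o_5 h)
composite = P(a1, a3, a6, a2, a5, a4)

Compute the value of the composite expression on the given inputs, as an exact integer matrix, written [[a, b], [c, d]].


h(a1, a3) = [[-4, -1], [0, 1]]
h(a6, a2) = [[0, -2], [1, 0]]
h(a5, a4) = [[-8, 0], [-2, 2]]
h(h(a6, a2), h(a5, a4)) = [[4, -4], [-8, 0]]
h(h(a1, a3), h(h(a6, a2), h(a5, a4))) = [[-8, 16], [-8, 0]]

[[-8, 16], [-8, 0]]


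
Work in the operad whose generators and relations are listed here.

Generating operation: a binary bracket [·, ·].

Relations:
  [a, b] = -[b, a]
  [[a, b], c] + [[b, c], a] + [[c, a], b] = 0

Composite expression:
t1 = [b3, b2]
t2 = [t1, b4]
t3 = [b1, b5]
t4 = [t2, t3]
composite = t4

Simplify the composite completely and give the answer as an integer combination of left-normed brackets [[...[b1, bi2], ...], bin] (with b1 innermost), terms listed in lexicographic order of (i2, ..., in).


Expand each bracket as ab - ba; the b1-initial words give the coefficients.
Composite bracket: [[[b3, b2], b4], [b1, b5]]
Applying ab - ba throughout gives 16 signed words (2^4 = 16).
Only words starting with b1 matter:
  b1b5b2b3b4 appears with sign +1, giving the term +[[[[b1, b5], b2], b3], b4]
  b1b5b3b2b4 appears with sign -1, giving the term -[[[[b1, b5], b3], b2], b4]
  b1b5b4b2b3 appears with sign -1, giving the term -[[[[b1, b5], b4], b2], b3]
  b1b5b4b3b2 appears with sign +1, giving the term +[[[[b1, b5], b4], b3], b2]

[[[[b1, b5], b2], b3], b4] - [[[[b1, b5], b3], b2], b4] - [[[[b1, b5], b4], b2], b3] + [[[[b1, b5], b4], b3], b2]


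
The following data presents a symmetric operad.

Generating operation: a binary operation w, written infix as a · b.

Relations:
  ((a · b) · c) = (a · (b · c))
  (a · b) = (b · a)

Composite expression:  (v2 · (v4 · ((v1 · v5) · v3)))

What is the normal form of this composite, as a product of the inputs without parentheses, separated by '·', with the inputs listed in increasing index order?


v1 · v2 · v3 · v4 · v5

Key point: w commutes, so take the v-inputs in any fixed order.
(v1 · v5) flattens to v1 · v5
((v1 · v5) · v3) flattens to v1 · v5 · v3
(v4 · ((v1 · v5) · v3)) flattens to v4 · v1 · v5 · v3
(v2 · (v4 · ((v1 · v5) · v3))) flattens to v2 · v4 · v1 · v5 · v3
putting the inputs in ascending order: v1 · v2 · v3 · v4 · v5


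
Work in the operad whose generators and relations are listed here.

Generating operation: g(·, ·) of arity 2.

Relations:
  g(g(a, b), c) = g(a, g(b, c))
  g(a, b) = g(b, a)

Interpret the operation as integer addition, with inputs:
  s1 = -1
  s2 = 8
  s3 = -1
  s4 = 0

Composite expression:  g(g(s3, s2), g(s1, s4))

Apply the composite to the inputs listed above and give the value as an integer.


g(s3, s2) = 7
g(s1, s4) = -1
g(g(s3, s2), g(s1, s4)) = 6

6


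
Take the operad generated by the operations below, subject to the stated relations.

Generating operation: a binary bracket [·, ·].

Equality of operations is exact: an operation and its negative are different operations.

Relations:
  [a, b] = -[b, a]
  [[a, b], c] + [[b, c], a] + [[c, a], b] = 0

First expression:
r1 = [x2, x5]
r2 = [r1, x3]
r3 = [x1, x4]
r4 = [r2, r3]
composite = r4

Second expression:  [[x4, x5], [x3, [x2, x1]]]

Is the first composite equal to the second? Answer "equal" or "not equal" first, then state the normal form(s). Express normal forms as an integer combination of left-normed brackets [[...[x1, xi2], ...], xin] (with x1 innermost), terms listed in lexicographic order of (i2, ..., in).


not equal: they reduce to -[[[[x1, x4], x2], x5], x3] + [[[[x1, x4], x3], x2], x5] - [[[[x1, x4], x3], x5], x2] + [[[[x1, x4], x5], x2], x3] and -[[[[x1, x2], x3], x4], x5] + [[[[x1, x2], x3], x5], x4]


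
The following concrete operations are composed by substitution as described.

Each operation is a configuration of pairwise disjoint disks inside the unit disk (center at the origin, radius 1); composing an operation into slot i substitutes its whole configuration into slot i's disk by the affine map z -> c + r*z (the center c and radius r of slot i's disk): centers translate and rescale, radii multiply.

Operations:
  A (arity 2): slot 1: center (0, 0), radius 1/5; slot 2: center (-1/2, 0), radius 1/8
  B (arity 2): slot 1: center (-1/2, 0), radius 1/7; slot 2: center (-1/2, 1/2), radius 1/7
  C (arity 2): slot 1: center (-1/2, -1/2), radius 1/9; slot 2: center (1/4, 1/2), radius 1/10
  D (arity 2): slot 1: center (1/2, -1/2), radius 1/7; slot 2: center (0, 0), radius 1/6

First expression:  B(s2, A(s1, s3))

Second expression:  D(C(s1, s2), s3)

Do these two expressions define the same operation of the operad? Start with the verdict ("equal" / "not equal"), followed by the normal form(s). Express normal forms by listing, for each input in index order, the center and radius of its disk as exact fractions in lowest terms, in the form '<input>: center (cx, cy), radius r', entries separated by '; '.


not equal: they reduce to s1: center (-1/2, 1/2), radius 1/35; s2: center (-1/2, 0), radius 1/7; s3: center (-4/7, 1/2), radius 1/56 and s1: center (3/7, -4/7), radius 1/63; s2: center (15/28, -3/7), radius 1/70; s3: center (0, 0), radius 1/6

Normal form of the first expression: s1: center (-1/2, 1/2), radius 1/35; s2: center (-1/2, 0), radius 1/7; s3: center (-4/7, 1/2), radius 1/56
Normal form of the second expression: s1: center (3/7, -4/7), radius 1/63; s2: center (15/28, -3/7), radius 1/70; s3: center (0, 0), radius 1/6
The forms do not match — not equal.


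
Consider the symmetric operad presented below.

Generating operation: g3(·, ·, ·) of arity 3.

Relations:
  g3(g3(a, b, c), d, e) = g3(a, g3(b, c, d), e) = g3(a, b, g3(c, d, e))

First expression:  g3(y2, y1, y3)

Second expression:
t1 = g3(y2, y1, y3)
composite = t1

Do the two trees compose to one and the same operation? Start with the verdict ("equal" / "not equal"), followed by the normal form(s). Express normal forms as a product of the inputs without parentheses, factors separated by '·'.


equal; both compose to y2 · y1 · y3

Reducing the first expression gives y2 · y1 · y3
Reducing the second expression gives y2 · y1 · y3
The forms coincide; equal.


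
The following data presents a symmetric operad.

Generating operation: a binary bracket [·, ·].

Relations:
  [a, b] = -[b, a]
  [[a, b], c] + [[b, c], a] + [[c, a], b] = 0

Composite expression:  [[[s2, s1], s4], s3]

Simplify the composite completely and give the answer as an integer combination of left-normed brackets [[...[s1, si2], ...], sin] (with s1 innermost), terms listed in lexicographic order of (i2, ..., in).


-[[[s1, s2], s4], s3]

Expand each bracket as ab - ba; the s1-initial words give the coefficients.
Composite bracket: [[[s2, s1], s4], s3]
Under [a, b] = ab - ba we get 8 signed associative words (2^3 = 8).
Words beginning with s1 determine it all:
  from s1s2s4s3, sign -1: term -[[[s1, s2], s4], s3]


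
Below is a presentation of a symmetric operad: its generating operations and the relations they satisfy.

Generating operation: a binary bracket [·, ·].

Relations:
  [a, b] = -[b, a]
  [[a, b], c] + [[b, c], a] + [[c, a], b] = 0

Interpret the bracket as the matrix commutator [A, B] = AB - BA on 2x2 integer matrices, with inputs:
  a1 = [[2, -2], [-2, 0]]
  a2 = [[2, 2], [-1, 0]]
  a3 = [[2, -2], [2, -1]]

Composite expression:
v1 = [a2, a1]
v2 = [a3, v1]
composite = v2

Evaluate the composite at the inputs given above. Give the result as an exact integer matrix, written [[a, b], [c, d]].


[a2, a1] = [[-6, -8], [2, 6]]
[a3, [a2, a1]] = [[12, -48], [-30, -12]]

[[12, -48], [-30, -12]]


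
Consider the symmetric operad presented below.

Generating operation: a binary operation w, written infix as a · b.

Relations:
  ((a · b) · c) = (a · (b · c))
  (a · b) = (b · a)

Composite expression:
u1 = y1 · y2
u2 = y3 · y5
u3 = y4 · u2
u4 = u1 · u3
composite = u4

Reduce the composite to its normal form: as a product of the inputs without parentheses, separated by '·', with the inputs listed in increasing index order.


y1 · y2 · y3 · y4 · y5

Both nesting and order wash out for w; what remains is which y's occur.
(y1 · y2) spells out as y1 · y2
(y3 · y5) spells out as y3 · y5
(y4 · (y3 · y5)) spells out as y4 · y3 · y5
((y1 · y2) · (y4 · (y3 · y5))) spells out as y1 · y2 · y4 · y3 · y5
commutativity sorts the factors: y1 · y2 · y3 · y4 · y5


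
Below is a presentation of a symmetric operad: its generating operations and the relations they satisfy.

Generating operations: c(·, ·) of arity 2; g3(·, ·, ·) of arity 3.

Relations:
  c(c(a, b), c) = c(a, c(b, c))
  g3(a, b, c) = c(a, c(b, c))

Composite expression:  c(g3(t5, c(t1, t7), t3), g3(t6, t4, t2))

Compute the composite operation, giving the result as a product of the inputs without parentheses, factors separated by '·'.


t5 · t1 · t7 · t3 · t6 · t4 · t2


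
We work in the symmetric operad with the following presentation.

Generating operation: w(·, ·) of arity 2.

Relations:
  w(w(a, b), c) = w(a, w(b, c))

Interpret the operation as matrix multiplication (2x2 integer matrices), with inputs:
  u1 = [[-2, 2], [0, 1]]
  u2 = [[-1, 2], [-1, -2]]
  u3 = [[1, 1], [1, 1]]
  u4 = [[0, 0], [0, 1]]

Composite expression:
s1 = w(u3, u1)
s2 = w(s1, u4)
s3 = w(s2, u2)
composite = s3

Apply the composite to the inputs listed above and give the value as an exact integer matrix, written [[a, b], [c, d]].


w(u3, u1) = [[-2, 3], [-2, 3]]
w(w(u3, u1), u4) = [[0, 3], [0, 3]]
w(w(w(u3, u1), u4), u2) = [[-3, -6], [-3, -6]]

[[-3, -6], [-3, -6]]


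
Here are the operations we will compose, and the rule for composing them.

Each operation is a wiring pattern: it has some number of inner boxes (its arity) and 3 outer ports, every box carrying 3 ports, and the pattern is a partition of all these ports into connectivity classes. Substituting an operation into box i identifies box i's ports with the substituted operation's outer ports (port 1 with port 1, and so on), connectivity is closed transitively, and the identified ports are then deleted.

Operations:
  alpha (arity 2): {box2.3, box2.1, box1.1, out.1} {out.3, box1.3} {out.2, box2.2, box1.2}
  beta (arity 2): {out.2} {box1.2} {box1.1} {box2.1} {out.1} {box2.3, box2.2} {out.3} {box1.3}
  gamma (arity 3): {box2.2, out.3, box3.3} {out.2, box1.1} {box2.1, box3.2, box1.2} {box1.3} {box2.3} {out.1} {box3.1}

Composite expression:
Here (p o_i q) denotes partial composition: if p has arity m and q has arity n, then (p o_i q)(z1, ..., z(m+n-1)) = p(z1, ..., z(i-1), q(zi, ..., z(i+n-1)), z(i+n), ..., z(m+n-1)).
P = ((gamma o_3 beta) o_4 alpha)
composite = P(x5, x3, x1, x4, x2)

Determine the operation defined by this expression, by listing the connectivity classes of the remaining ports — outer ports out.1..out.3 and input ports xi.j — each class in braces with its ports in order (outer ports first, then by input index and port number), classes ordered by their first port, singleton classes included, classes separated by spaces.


{out.1} {out.2, x5.1} {out.3, x3.2} {x1.1} {x1.2} {x1.3} {x2.1, x2.3, x4.1} {x2.2, x4.2, x4.3} {x3.1, x5.2} {x3.3} {x5.3}

Connectivity passes through glued gamma-boundaries; trace each wire chain.
after alpha, the pattern on (x4, x2) reads {out.1, x2.1, x2.3, x4.1} {out.2, x2.2, x4.2} {out.3, x4.3} (out.j = its outer ports)
after beta, the pattern on (x1, x4, x2) reads {out.1} {out.2} {out.3} {x1.1} {x1.2} {x1.3} {x2.1, x2.3, x4.1} {x2.2, x4.2, x4.3} (out.j = its outer ports)
after gamma, the pattern on (x5, x3, x1, x4, x2) reads {out.1} {out.2, x5.1} {out.3, x3.2} {x1.1} {x1.2} {x1.3} {x2.1, x2.3, x4.1} {x2.2, x4.2, x4.3} {x3.1, x5.2} {x3.3} {x5.3} (out.j = its outer ports)


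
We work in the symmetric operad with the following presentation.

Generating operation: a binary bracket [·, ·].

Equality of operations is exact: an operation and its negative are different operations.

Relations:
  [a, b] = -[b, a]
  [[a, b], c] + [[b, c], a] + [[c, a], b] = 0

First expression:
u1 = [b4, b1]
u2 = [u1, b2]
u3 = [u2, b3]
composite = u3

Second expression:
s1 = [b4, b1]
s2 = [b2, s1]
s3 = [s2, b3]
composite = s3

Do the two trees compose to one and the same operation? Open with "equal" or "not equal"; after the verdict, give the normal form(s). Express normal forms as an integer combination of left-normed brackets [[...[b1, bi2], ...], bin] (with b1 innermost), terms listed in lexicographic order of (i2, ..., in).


The first composite normalizes to -[[[b1, b4], b2], b3]
The second composite normalizes to [[[b1, b4], b2], b3]
No match — not equal.

not equal; the first gives -[[[b1, b4], b2], b3] and the second [[[b1, b4], b2], b3]


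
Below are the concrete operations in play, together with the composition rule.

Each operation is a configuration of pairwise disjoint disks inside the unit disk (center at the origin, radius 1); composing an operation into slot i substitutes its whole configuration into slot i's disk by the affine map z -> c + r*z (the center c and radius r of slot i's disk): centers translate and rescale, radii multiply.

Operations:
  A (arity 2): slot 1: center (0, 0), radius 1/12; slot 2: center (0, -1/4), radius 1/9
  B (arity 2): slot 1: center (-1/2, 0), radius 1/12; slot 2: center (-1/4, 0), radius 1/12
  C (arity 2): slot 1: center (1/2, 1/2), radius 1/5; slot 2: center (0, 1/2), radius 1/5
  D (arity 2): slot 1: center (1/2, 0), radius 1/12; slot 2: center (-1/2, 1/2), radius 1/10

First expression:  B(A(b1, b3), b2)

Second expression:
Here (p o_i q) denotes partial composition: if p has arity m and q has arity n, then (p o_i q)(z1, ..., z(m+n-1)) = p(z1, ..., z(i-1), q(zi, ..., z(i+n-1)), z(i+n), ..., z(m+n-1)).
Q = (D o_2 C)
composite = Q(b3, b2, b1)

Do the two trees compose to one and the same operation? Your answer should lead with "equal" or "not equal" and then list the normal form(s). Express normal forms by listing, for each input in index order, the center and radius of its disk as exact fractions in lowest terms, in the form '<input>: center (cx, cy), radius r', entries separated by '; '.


not equal — first b1: center (-1/2, 0), radius 1/144; b2: center (-1/4, 0), radius 1/12; b3: center (-1/2, -1/48), radius 1/108, second b1: center (-1/2, 11/20), radius 1/50; b2: center (-9/20, 11/20), radius 1/50; b3: center (1/2, 0), radius 1/12

The first expression, normalized: b1: center (-1/2, 0), radius 1/144; b2: center (-1/4, 0), radius 1/12; b3: center (-1/2, -1/48), radius 1/108
The second expression, normalized: b1: center (-1/2, 11/20), radius 1/50; b2: center (-9/20, 11/20), radius 1/50; b3: center (1/2, 0), radius 1/12
Distinct normal forms: not equal.


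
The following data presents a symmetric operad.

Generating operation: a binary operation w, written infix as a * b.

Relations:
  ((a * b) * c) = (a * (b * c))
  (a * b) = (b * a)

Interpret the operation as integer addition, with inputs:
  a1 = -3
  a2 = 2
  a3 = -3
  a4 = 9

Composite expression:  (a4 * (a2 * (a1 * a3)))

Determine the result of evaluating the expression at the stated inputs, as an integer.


5

(a1 * a3) = -6
(a2 * (a1 * a3)) = -4
(a4 * (a2 * (a1 * a3))) = 5


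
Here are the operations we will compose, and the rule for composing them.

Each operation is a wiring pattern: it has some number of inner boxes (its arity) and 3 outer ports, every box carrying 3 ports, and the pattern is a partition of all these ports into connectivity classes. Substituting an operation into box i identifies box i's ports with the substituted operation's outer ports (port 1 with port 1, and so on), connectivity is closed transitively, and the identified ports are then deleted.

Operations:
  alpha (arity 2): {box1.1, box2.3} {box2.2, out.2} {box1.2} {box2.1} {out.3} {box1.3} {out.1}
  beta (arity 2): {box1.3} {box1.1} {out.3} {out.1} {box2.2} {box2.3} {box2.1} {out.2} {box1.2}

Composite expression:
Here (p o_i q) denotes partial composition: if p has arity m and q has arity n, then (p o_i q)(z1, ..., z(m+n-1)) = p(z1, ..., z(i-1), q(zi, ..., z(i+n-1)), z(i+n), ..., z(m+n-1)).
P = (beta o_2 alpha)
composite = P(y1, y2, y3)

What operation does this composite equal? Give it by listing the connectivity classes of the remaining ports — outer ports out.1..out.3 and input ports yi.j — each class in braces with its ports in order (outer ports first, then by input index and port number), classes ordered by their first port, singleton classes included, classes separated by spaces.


{out.1} {out.2} {out.3} {y1.1} {y1.2} {y1.3} {y2.1, y3.3} {y2.2} {y2.3} {y3.1} {y3.2}


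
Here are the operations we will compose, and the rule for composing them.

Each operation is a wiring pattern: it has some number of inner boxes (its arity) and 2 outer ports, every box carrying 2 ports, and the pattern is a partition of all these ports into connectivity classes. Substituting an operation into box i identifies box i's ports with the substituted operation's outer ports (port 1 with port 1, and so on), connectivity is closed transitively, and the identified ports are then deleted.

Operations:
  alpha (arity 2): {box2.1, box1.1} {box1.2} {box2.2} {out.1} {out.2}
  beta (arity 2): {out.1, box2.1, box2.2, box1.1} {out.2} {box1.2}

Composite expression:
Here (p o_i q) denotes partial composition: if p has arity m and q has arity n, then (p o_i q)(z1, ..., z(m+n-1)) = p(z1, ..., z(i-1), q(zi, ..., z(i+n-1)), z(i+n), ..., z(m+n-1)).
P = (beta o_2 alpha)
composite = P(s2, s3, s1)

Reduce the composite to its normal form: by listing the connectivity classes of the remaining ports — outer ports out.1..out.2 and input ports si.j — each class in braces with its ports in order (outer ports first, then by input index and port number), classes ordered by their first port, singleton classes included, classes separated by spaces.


{out.1, s2.1} {out.2} {s1.1, s3.1} {s1.2} {s2.2} {s3.2}

Treat the ports identified at beta as solder joints: merge, then drop.
through alpha, on inputs (s3, s1): {out.1} {out.2} {s1.1, s3.1} {s1.2} {s3.2} (out.j = stage outer ports)
through beta, on inputs (s2, s3, s1): {out.1, s2.1} {out.2} {s1.1, s3.1} {s1.2} {s2.2} {s3.2} (out.j = stage outer ports)


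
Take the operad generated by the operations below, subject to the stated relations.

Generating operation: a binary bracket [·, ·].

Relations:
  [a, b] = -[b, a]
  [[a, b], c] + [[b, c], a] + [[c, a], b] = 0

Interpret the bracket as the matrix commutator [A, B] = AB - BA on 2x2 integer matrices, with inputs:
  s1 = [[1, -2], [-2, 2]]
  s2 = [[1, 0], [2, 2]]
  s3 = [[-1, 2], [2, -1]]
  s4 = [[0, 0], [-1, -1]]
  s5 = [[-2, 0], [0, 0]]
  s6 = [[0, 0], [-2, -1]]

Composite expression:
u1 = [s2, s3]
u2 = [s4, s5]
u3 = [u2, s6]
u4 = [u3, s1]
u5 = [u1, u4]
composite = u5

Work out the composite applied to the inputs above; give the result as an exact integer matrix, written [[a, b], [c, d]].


[[4, 16], [0, -4]]

[s2, s3] = [[-4, -2], [2, 4]]
[s4, s5] = [[0, 0], [2, 0]]
[[s4, s5], s6] = [[0, 0], [2, 0]]
[[[s4, s5], s6], s1] = [[4, 0], [-2, -4]]
[[s2, s3], [[[s4, s5], s6], s1]] = [[4, 16], [0, -4]]


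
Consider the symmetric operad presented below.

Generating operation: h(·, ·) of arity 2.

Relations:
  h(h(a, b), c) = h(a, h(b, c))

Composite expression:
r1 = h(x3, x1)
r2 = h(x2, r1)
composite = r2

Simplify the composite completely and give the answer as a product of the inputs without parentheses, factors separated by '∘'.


x2 ∘ x3 ∘ x1

Associativity of h dissolves the nesting; only the x-input order survives.
h(x3, x1) flattens to x3 ∘ x1
h(x2, h(x3, x1)) flattens to x2 ∘ x3 ∘ x1


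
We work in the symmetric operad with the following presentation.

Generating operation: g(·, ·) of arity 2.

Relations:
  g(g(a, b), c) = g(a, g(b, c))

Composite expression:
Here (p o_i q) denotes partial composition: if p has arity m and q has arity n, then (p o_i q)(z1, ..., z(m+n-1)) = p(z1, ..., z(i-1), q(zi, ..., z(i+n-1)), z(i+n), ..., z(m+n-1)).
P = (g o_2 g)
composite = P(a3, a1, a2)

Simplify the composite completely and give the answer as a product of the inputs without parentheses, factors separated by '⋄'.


a3 ⋄ a1 ⋄ a2

Under associativity of g, the answer is the a's in reading order.
g(a1, a2) flattens to a1 ⋄ a2
g(a3, g(a1, a2)) flattens to a3 ⋄ a1 ⋄ a2


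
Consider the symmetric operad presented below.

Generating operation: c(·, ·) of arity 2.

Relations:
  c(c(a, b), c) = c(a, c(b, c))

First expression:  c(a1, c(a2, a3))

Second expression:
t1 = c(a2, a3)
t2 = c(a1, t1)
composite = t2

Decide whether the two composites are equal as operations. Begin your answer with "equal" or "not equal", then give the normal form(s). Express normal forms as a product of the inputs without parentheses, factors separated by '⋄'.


Normal form of the first expression: a1 ⋄ a2 ⋄ a3
Normal form of the second expression: a1 ⋄ a2 ⋄ a3
Both agree, so they are equal.

equal; the common form is a1 ⋄ a2 ⋄ a3


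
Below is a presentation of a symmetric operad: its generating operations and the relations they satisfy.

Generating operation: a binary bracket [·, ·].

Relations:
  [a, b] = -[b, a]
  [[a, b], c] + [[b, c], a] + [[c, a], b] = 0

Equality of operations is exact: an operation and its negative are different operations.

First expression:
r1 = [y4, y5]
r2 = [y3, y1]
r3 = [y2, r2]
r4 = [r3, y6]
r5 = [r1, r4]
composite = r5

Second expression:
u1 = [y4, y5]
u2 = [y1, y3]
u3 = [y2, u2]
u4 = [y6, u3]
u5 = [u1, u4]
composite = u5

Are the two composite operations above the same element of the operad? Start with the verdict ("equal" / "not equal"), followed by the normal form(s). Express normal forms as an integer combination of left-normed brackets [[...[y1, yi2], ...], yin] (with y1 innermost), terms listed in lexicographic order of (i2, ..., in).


equal; the common form is -[[[[[y1, y3], y2], y6], y4], y5] + [[[[[y1, y3], y2], y6], y5], y4]

Reducing the first expression gives -[[[[[y1, y3], y2], y6], y4], y5] + [[[[[y1, y3], y2], y6], y5], y4]
Reducing the second expression gives -[[[[[y1, y3], y2], y6], y4], y5] + [[[[[y1, y3], y2], y6], y5], y4]
Identical normal forms: equal.


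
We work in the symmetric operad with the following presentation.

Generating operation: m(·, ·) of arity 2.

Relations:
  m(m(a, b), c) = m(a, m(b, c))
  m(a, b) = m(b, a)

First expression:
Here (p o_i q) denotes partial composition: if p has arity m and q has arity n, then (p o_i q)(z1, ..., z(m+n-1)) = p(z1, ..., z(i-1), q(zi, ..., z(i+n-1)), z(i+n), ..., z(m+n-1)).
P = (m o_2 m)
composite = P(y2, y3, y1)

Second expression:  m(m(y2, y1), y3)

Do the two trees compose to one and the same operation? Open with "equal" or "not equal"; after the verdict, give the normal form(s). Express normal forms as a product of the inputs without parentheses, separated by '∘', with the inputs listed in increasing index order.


Normal form of the first expression: y1 ∘ y2 ∘ y3
Normal form of the second expression: y1 ∘ y2 ∘ y3
Identical normal forms: equal.

equal: each reduces to y1 ∘ y2 ∘ y3


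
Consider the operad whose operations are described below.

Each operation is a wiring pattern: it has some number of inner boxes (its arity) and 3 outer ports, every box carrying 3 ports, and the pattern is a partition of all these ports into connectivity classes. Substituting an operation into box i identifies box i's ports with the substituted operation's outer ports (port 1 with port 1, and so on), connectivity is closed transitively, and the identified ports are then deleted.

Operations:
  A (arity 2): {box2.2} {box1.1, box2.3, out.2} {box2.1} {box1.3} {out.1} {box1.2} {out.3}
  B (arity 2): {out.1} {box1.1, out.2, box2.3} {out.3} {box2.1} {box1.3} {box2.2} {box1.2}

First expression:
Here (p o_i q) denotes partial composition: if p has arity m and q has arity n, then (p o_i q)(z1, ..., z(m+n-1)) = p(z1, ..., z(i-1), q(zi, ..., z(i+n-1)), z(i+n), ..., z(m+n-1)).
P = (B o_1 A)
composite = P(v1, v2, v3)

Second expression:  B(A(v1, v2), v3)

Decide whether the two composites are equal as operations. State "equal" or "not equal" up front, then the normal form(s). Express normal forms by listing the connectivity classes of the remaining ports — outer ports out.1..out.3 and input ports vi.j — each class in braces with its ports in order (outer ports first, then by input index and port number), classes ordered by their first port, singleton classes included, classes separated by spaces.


equal; the common form is {out.1} {out.2, v3.3} {out.3} {v1.1, v2.3} {v1.2} {v1.3} {v2.1} {v2.2} {v3.1} {v3.2}


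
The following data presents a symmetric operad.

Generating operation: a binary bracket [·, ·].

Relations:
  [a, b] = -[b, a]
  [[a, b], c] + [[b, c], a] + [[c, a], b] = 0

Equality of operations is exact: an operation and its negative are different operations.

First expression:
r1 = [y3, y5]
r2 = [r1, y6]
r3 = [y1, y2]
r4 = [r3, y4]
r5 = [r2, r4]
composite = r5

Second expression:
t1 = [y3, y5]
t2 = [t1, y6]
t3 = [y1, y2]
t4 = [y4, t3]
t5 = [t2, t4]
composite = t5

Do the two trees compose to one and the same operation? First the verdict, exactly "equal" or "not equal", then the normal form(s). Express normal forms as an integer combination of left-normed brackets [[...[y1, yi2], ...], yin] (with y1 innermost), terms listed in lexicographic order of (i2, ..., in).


not equal; the first gives -[[[[[y1, y2], y4], y3], y5], y6] + [[[[[y1, y2], y4], y5], y3], y6] + [[[[[y1, y2], y4], y6], y3], y5] - [[[[[y1, y2], y4], y6], y5], y3] and the second [[[[[y1, y2], y4], y3], y5], y6] - [[[[[y1, y2], y4], y5], y3], y6] - [[[[[y1, y2], y4], y6], y3], y5] + [[[[[y1, y2], y4], y6], y5], y3]

The first expression, normalized: -[[[[[y1, y2], y4], y3], y5], y6] + [[[[[y1, y2], y4], y5], y3], y6] + [[[[[y1, y2], y4], y6], y3], y5] - [[[[[y1, y2], y4], y6], y5], y3]
The second expression, normalized: [[[[[y1, y2], y4], y3], y5], y6] - [[[[[y1, y2], y4], y5], y3], y6] - [[[[[y1, y2], y4], y6], y3], y5] + [[[[[y1, y2], y4], y6], y5], y3]
The normal forms differ: not equal.


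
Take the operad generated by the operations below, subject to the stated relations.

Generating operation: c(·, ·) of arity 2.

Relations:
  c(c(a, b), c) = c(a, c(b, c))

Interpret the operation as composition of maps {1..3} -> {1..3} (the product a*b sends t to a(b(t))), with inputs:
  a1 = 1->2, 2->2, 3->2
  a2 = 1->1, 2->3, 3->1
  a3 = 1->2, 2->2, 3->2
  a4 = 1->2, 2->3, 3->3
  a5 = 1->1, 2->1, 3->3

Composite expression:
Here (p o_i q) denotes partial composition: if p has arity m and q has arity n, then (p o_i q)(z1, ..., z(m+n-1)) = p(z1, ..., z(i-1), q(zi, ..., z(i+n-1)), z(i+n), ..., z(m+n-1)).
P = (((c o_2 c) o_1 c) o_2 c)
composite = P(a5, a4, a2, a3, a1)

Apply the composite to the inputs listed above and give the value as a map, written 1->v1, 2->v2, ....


1->3, 2->3, 3->3

c(a4, a2) = 1->2, 2->3, 3->2
c(a5, c(a4, a2)) = 1->1, 2->3, 3->1
c(a3, a1) = 1->2, 2->2, 3->2
c(c(a5, c(a4, a2)), c(a3, a1)) = 1->3, 2->3, 3->3


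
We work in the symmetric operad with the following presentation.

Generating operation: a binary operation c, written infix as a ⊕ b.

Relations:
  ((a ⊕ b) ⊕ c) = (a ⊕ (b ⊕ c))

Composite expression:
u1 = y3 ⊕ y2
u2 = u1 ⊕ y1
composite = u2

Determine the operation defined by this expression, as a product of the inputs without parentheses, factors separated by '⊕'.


y3 ⊕ y2 ⊕ y1

Every regrouping of c is equal, so read the y-inputs in written order.
(y3 ⊕ y2) flattens to y3 ⊕ y2
((y3 ⊕ y2) ⊕ y1) flattens to y3 ⊕ y2 ⊕ y1


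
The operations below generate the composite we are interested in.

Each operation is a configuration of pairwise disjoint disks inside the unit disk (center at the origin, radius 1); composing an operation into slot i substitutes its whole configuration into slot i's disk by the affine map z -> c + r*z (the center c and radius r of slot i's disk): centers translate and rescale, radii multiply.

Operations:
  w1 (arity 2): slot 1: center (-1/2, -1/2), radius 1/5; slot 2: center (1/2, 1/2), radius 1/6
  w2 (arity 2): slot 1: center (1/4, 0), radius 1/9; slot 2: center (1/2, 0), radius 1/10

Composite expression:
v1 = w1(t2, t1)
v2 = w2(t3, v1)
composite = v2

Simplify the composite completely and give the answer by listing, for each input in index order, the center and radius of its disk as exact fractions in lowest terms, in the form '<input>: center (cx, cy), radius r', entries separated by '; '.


t1: center (11/20, 1/20), radius 1/60; t2: center (9/20, -1/20), radius 1/50; t3: center (1/4, 0), radius 1/9

Affine substitution under w2: radii multiply and t-centers shift.
t3: after 1 affine step, its disk has center (1/4, 0), radius 1/9
t2: after 2 affine steps, its disk has center (9/20, -1/20), radius 1/50
t1: after 2 affine steps, its disk has center (11/20, 1/20), radius 1/60


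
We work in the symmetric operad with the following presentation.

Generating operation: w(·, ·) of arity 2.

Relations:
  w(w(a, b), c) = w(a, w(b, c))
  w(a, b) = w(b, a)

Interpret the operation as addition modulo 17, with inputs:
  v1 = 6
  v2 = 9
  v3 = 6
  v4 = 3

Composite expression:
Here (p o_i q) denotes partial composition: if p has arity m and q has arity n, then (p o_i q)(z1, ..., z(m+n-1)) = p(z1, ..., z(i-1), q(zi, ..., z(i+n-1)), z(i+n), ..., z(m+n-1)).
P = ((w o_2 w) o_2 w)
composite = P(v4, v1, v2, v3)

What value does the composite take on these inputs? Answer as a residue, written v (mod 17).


7 (mod 17)


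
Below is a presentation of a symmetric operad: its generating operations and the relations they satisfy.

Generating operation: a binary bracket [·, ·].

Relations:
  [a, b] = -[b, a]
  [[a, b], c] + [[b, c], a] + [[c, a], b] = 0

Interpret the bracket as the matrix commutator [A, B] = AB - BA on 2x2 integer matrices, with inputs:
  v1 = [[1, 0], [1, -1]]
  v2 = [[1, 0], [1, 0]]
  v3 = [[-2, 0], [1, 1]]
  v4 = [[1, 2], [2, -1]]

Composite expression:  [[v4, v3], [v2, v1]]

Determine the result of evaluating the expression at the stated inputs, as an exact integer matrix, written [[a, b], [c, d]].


[[6, 0], [-4, -6]]


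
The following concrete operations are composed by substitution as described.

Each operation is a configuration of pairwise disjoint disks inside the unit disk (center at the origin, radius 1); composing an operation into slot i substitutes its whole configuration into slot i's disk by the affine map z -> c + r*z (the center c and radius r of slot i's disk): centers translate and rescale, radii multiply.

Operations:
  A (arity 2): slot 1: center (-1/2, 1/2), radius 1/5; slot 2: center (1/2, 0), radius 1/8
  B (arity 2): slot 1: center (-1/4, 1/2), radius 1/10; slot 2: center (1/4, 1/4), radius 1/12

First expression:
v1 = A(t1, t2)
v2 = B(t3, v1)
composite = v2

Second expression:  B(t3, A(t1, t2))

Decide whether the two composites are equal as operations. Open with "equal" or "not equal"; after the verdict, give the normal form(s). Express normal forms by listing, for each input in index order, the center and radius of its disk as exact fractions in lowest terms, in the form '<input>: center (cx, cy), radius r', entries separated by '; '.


The first expression, normalized: t1: center (5/24, 7/24), radius 1/60; t2: center (7/24, 1/4), radius 1/96; t3: center (-1/4, 1/2), radius 1/10
The second expression, normalized: t1: center (5/24, 7/24), radius 1/60; t2: center (7/24, 1/4), radius 1/96; t3: center (-1/4, 1/2), radius 1/10
Identical normal forms: equal.

equal; the common form is t1: center (5/24, 7/24), radius 1/60; t2: center (7/24, 1/4), radius 1/96; t3: center (-1/4, 1/2), radius 1/10


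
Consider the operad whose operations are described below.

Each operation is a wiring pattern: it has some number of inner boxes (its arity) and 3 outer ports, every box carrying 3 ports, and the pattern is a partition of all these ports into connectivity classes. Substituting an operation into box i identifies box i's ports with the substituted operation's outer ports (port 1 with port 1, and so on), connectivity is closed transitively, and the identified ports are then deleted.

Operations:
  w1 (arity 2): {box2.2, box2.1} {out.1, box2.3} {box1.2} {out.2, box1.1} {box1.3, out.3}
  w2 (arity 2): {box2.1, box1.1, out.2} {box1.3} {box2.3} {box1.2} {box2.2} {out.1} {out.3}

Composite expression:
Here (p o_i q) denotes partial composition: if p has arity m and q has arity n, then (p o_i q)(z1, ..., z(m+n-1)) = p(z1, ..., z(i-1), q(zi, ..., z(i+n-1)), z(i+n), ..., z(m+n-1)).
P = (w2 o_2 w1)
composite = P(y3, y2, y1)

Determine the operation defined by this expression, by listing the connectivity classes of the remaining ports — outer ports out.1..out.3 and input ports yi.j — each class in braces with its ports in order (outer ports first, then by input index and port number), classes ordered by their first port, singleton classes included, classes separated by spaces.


Two ports join when wires chain via w2-identified ports.
w1 over (y2, y1) gives {out.1, y1.3} {out.2, y2.1} {out.3, y2.3} {y1.1, y1.2} {y2.2}, out.j being that stage's outer ports
w2 over (y3, y2, y1) gives {out.1} {out.2, y1.3, y3.1} {out.3} {y1.1, y1.2} {y2.1} {y2.2} {y2.3} {y3.2} {y3.3}, out.j being that stage's outer ports

{out.1} {out.2, y1.3, y3.1} {out.3} {y1.1, y1.2} {y2.1} {y2.2} {y2.3} {y3.2} {y3.3}


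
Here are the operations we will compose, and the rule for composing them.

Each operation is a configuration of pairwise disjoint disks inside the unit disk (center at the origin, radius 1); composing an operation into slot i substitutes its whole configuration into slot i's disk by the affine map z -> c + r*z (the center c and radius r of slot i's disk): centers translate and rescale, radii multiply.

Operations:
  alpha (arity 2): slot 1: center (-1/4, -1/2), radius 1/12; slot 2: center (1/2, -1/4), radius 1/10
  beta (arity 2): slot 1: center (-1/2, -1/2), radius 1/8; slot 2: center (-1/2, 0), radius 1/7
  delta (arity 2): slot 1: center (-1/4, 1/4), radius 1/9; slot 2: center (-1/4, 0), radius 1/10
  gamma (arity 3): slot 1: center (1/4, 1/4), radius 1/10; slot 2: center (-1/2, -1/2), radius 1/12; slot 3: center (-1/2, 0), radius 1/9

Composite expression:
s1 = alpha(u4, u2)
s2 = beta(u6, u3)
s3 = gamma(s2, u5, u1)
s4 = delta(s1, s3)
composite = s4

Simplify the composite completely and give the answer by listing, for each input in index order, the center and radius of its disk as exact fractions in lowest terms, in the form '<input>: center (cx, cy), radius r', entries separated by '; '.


u1: center (-3/10, 0), radius 1/90; u2: center (-7/36, 2/9), radius 1/90; u3: center (-23/100, 1/40), radius 1/700; u4: center (-5/18, 7/36), radius 1/108; u5: center (-3/10, -1/20), radius 1/120; u6: center (-23/100, 1/50), radius 1/800

Below delta, radii multiply path by path; the u-disk centers shift.
tracing u4 down its 2-map path: center (-5/18, 7/36), radius 1/108
tracing u2 down its 2-map path: center (-7/36, 2/9), radius 1/90
tracing u6 down its 3-map path: center (-23/100, 1/50), radius 1/800
tracing u3 down its 3-map path: center (-23/100, 1/40), radius 1/700
tracing u5 down its 2-map path: center (-3/10, -1/20), radius 1/120
tracing u1 down its 2-map path: center (-3/10, 0), radius 1/90


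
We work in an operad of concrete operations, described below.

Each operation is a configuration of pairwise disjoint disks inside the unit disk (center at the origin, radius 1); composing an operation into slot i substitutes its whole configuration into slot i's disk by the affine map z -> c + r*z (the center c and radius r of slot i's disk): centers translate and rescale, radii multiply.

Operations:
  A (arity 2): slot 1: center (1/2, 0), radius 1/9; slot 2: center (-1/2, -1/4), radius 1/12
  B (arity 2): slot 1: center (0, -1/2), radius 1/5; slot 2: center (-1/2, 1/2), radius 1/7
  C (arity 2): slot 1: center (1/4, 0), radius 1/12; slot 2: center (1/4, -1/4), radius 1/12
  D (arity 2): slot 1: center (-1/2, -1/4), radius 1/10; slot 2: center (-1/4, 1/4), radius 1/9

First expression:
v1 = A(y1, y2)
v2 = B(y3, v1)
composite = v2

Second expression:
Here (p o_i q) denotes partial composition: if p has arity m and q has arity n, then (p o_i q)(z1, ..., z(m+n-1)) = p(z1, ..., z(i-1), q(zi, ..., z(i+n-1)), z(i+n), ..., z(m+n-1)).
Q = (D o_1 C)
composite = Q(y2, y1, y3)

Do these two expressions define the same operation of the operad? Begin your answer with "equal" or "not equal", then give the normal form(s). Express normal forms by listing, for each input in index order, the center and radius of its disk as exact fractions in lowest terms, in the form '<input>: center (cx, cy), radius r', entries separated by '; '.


In normal form, the first expression is y1: center (-3/7, 1/2), radius 1/63; y2: center (-4/7, 13/28), radius 1/84; y3: center (0, -1/2), radius 1/5
In normal form, the second expression is y1: center (-19/40, -11/40), radius 1/120; y2: center (-19/40, -1/4), radius 1/120; y3: center (-1/4, 1/4), radius 1/9
They disagree, so not equal.

not equal; the first gives y1: center (-3/7, 1/2), radius 1/63; y2: center (-4/7, 13/28), radius 1/84; y3: center (0, -1/2), radius 1/5 and the second y1: center (-19/40, -11/40), radius 1/120; y2: center (-19/40, -1/4), radius 1/120; y3: center (-1/4, 1/4), radius 1/9
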